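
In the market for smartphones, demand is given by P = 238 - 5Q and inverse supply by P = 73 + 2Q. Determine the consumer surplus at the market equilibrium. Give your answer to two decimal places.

Setting demand equal to supply, 165 = 7Q, so Q* = 23.5714 and P* = 120.1429.
Consumer surplus is the triangle under demand above P*: (1/2)(23.5714)(238 - 120.1429) = (1/2)(23.5714)(117.8571) = 1389.0306.

1389.03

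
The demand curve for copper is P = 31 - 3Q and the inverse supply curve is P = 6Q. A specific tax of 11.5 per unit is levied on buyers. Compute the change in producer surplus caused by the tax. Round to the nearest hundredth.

Pre-tax equilibrium: 31 - 3Q = 6Q gives Q* = 3.4444, P* = 20.6667.
A tax on buyers shifts demand down by 11.5: (31 - 11.5) - 3Q = 6Q, so Q_t = 2.1667. Buyers pay P_b = 24.5; sellers receive P_s = P_b - 11.5 = 13.
Producers lose the trapezoid between P_s and P* out to Q_t plus the triangle from Q_t to Q*: change in PS = 14.0833 - 35.5926 = -21.5093.

-21.51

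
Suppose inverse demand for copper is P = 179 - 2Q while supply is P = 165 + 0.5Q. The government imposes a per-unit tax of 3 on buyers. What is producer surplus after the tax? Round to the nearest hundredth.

4.84

Pre-tax equilibrium: 179 - 2Q = 165 + 0.5Q gives Q* = 5.6, P* = 167.8.
A tax on buyers shifts demand down by 3: (179 - 3) - 2Q = 165 + 0.5Q, so Q_t = 4.4. Buyers pay P_b = 170.2; sellers receive P_s = P_b - 3 = 167.2.
PS = (1/2)(Q_t)(P_s - 165) = (1/2)(4.4)(2.2) = 4.84.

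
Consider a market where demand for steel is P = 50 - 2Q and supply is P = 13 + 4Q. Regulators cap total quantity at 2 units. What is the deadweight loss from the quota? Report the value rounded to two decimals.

52.08

Without the quota, 50 - 2Q = 13 + 4Q gives Q* = 6.1667.
At Q = 2 the demand price is 50 - 2(2) = 46 and the supply price is 13 + 4(2) = 21.
DWL = (1/2)(gap between curves at 2) x (Q* - 2) = (1/2)(25)(4.1667) = 52.0833.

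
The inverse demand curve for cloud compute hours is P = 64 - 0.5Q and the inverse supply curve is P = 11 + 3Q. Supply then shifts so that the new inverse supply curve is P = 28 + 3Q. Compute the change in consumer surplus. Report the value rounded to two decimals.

-30.88

Initial equilibrium: Q_0 = 15.1429, P_0 = 56.4286; CS_0 = (1/2)(15.1429)(7.5714) = 57.3265, PS_0 = (1/2)(15.1429)(45.4286) = 343.9592.
New equilibrium: 64 - 0.5Q = 28 + 3Q gives Q_1 = 10.2857, P_1 = 58.8571; CS_1 = 26.449, PS_1 = 158.6939.
Change in consumer surplus = 26.449 - 57.3265 = -30.8776.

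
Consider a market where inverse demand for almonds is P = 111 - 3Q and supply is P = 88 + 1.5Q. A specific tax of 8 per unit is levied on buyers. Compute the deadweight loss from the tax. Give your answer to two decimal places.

Pre-tax equilibrium: 111 - 3Q = 88 + 1.5Q gives Q* = 5.1111, P* = 95.6667.
A tax on buyers shifts demand down by 8: (111 - 8) - 3Q = 88 + 1.5Q, so Q_t = 3.3333. Buyers pay P_b = 101; sellers receive P_s = P_b - 8 = 93.
Deadweight loss is the triangle between the curves from Q_t to Q*: (1/2)(5.1111 - 3.3333)(8) = 7.1111.

7.11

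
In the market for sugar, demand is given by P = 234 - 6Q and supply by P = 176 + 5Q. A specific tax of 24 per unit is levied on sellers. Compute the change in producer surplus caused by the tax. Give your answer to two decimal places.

-45.62

Without the tax, 234 - 6Q = 176 + 5Q so Q* = 5.2727 and P* = 202.3636.
A tax on sellers shifts supply up by 24: 234 - 6Q = 176 + 5Q + 24, so Q_t = 3.0909. Buyers pay P_b = 215.4545; sellers receive P_s = P_b - 24 = 191.4545.
Producers lose the trapezoid between P_s and P* out to Q_t plus the triangle from Q_t to Q*: change in PS = 23.8843 - 69.5041 = -45.6198.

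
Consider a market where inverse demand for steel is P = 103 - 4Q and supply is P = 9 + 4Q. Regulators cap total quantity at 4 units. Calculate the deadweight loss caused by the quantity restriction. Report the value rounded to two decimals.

Without the quota, 103 - 4Q = 9 + 4Q gives Q* = 11.75.
At Q = 4 the demand price is 103 - 4(4) = 87 and the supply price is 9 + 4(4) = 25.
DWL = (1/2)(gap between curves at 4) x (Q* - 4) = (1/2)(62)(7.75) = 240.25.

240.25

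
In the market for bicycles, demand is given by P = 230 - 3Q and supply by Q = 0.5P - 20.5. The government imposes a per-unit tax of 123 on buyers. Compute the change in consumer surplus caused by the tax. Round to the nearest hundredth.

-1881.90

Rewriting supply in inverse form: P = 41 + 2Q.
Pre-tax equilibrium: 230 - 3Q = 41 + 2Q gives Q* = 37.8, P* = 116.6.
With the tax, buyers' net willingness to pay falls by 123: (230 - 123) - 3Q = 41 + 2Q, so Q_t = 13.2. Buyers pay P_b = 190.4; sellers receive P_s = P_b - 123 = 67.4.
Consumers lose the trapezoid between P* and P_b out to Q_t plus the triangle from Q_t to Q*: change in CS = 261.36 - 2143.26 = -1881.9.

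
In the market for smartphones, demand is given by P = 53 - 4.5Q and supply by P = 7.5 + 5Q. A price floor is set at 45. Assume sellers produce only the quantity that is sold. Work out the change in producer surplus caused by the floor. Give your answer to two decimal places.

1.42

Free-market equilibrium: 53 - 4.5Q = 7.5 + 5Q gives Q* = 4.7895, P* = 31.4474.
At the floor price 45, quantity demanded is (53 - 45)/4.5 = 1.7778; demand is the short side, so Q = 1.7778 trades at P = 45.
PS goes from (1/2)(4.7895)(23.9474) = 57.3476 to 58.7654 (computed as (45 - 7.5)(1.7778) - (1/2)(5)(1.7778)^2), a change of 1.4178.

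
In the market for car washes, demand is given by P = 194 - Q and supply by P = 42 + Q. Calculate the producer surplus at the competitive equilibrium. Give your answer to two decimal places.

Set 194 - Q = 42 + Q, which gives 152 = 2Q, so Q* = 76 and P* = 194 - (76) = 118.
The supply curve's price intercept is 42, so PS = (1/2)(Q*)(P* - 42) = (1/2)(76)(76) = 2888.

2888.00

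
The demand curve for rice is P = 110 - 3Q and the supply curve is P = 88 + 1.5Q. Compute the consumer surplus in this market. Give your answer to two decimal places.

Equilibrium: 110 - 3Q = 88 + 1.5Q, so Q* = 4.8889 and P* = 95.3333.
The demand choke price is 110, so CS = (1/2)(Q*)(110 - P*) = (1/2)(4.8889)(14.6667) = 35.8519.

35.85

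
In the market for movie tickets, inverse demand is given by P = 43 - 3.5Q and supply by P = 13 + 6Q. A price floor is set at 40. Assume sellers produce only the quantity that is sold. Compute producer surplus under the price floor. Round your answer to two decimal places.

20.94

Free-market equilibrium: 43 - 3.5Q = 13 + 6Q gives Q* = 3.1579, P* = 31.9474.
At P = 40, buyers demand (43 - 40)/3.5 = 0.8571 while sellers would supply more, so the quantity traded is 0.8571 at price 40.
The supply price at Q = 0.8571 is 18.1429. PS is the trapezoid between 40 and supply over [0, 0.8571]: (1/2)[(40 - 13) + (40 - 18.1429)](0.8571) = 20.9388.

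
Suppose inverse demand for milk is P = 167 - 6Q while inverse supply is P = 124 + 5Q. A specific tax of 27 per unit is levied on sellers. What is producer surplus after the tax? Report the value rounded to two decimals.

Without the tax, 167 - 6Q = 124 + 5Q so Q* = 3.9091 and P* = 143.5455.
A tax on sellers shifts supply up by 27: 167 - 6Q = 124 + 5Q + 27, so Q_t = 1.4545. Buyers pay P_b = 158.2727; sellers receive P_s = P_b - 27 = 131.2727.
PS = (1/2)(Q_t)(P_s - 124) = (1/2)(1.4545)(7.2727) = 5.2893.

5.29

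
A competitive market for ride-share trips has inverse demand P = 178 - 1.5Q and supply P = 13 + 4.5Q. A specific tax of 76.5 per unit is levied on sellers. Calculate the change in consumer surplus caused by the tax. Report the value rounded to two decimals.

Without the tax, 178 - 1.5Q = 13 + 4.5Q so Q* = 27.5 and P* = 136.75.
A tax on sellers shifts supply up by 76.5: 178 - 1.5Q = 13 + 4.5Q + 76.5, so Q_t = 14.75. Buyers pay P_b = 155.875; sellers receive P_s = P_b - 76.5 = 79.375.
CS falls from (1/2)(27.5)(41.25) = 567.1875 to (1/2)(14.75)(22.125) = 163.1719, a change of -404.0156.

-404.02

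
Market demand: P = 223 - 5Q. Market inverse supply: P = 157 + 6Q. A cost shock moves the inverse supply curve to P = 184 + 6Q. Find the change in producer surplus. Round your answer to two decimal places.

-70.29

Initial equilibrium: Q_0 = 6, P_0 = 193; CS_0 = (1/2)(6)(30) = 90, PS_0 = (1/2)(6)(36) = 108.
New equilibrium: 223 - 5Q = 184 + 6Q gives Q_1 = 3.5455, P_1 = 205.2727; CS_1 = 31.4256, PS_1 = 37.7107.
Change in producer surplus = 37.7107 - 108 = -70.2893.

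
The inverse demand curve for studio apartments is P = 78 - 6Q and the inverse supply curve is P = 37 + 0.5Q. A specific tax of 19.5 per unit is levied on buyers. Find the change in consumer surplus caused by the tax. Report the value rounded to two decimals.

-86.54

Without the tax, 78 - 6Q = 37 + 0.5Q so Q* = 6.3077 and P* = 40.1538.
With the tax, buyers' net willingness to pay falls by 19.5: (78 - 19.5) - 6Q = 37 + 0.5Q, so Q_t = 3.3077. Buyers pay P_b = 58.1538; sellers receive P_s = P_b - 19.5 = 38.6538.
CS falls from (1/2)(6.3077)(37.8462) = 119.3609 to (1/2)(3.3077)(19.8462) = 32.8225, a change of -86.5385.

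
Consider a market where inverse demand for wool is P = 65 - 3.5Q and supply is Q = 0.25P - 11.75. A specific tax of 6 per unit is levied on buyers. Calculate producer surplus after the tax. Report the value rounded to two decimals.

5.12

Rewriting supply in inverse form: P = 47 + 4Q.
Pre-tax equilibrium: 65 - 3.5Q = 47 + 4Q gives Q* = 2.4, P* = 56.6.
With the tax, buyers' net willingness to pay falls by 6: (65 - 6) - 3.5Q = 47 + 4Q, so Q_t = 1.6. Buyers pay P_b = 59.4; sellers receive P_s = P_b - 6 = 53.4.
PS = (1/2)(Q_t)(P_s - 47) = (1/2)(1.6)(6.4) = 5.12.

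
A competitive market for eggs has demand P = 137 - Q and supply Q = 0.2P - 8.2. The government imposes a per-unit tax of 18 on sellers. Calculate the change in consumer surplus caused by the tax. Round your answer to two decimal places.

Rewriting supply in inverse form: P = 41 + 5Q.
Without the tax, 137 - Q = 41 + 5Q so Q* = 16 and P* = 121.
With the tax, sellers need 18 more per unit: 137 - Q = 41 + 5Q + 18, so Q_t = 13. Buyers pay P_b = 124; sellers receive P_s = P_b - 18 = 106.
CS falls from (1/2)(16)(16) = 128 to (1/2)(13)(13) = 84.5, a change of -43.5.

-43.50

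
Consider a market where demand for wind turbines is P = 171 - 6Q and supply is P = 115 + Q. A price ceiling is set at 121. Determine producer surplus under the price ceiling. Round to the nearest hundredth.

18.00

Free-market equilibrium: 171 - 6Q = 115 + Q gives Q* = 8, P* = 123.
At P = 121, sellers supply (121 - 115)/1 = 6 while buyers want more, so the quantity traded is 6 at price 121.
PS is the triangle above supply below 121: (1/2)(6)(121 - 115) = 18.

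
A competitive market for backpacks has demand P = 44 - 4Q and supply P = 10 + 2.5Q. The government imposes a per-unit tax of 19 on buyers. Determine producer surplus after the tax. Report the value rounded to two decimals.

Pre-tax equilibrium: 44 - 4Q = 10 + 2.5Q gives Q* = 5.2308, P* = 23.0769.
With the tax, buyers' net willingness to pay falls by 19: (44 - 19) - 4Q = 10 + 2.5Q, so Q_t = 2.3077. Buyers pay P_b = 34.7692; sellers receive P_s = P_b - 19 = 15.7692.
PS = (1/2)(Q_t)(P_s - 10) = (1/2)(2.3077)(5.7692) = 6.6568.

6.66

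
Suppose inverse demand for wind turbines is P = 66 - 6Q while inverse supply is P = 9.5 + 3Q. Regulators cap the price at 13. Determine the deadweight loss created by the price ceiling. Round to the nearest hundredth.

Without the control, 66 - 6Q = 9.5 + 3Q so Q* = 6.2778 and P* = 28.3333.
At P = 13, sellers supply (13 - 9.5)/3 = 1.1667 while buyers want more, so the quantity traded is 1.1667 at price 13.
At Q = 1.1667 the demand price is 59 and the supply price is 13. Deadweight loss is the triangle between the curves from 1.1667 to 6.2778: (1/2)(59 - 13)(6.2778 - 1.1667) = 117.5556.

117.56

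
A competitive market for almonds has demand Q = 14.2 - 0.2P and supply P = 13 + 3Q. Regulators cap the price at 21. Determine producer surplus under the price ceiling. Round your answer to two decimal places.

Rewriting demand in inverse form: P = 71 - 5Q.
Without the control, 71 - 5Q = 13 + 3Q so Q* = 7.25 and P* = 34.75.
At P = 21, sellers supply (21 - 13)/3 = 2.6667 while buyers want more, so the quantity traded is 2.6667 at price 21.
PS is the triangle above supply below 21: (1/2)(2.6667)(21 - 13) = 10.6667.

10.67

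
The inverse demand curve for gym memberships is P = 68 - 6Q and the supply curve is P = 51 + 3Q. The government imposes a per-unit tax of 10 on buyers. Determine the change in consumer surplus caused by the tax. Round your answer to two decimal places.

Pre-tax equilibrium: 68 - 6Q = 51 + 3Q gives Q* = 1.8889, P* = 56.6667.
A tax on buyers shifts demand down by 10: (68 - 10) - 6Q = 51 + 3Q, so Q_t = 0.7778. Buyers pay P_b = 63.3333; sellers receive P_s = P_b - 10 = 53.3333.
CS falls from (1/2)(1.8889)(11.3333) = 10.7037 to (1/2)(0.7778)(4.6667) = 1.8148, a change of -8.8889.

-8.89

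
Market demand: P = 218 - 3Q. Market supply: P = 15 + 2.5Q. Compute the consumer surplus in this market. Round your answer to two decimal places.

Equilibrium: 218 - 3Q = 15 + 2.5Q, so Q* = 36.9091 and P* = 107.2727.
Consumer surplus is the triangle under demand above P*: (1/2)(36.9091)(218 - 107.2727) = (1/2)(36.9091)(110.7273) = 2043.4215.

2043.42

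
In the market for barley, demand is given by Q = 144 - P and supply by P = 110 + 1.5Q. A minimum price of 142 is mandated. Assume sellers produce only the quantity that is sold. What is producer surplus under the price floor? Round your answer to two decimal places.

Rewriting demand in inverse form: P = 144 - Q.
Without the control, 144 - Q = 110 + 1.5Q so Q* = 13.6 and P* = 130.4.
At the floor price 142, quantity demanded is (144 - 142)/1 = 2; demand is the short side, so Q = 2 trades at P = 142.
The supply price at Q = 2 is 113. PS is the trapezoid between 142 and supply over [0, 2]: (1/2)[(142 - 110) + (142 - 113)](2) = 61.

61.00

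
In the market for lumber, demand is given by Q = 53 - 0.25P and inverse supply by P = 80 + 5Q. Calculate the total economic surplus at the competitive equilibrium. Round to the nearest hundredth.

968.00

Rewriting demand in inverse form: P = 212 - 4Q.
Set 212 - 4Q = 80 + 5Q, which gives 132 = 9Q, so Q* = 14.6667 and P* = 212 - 4(14.6667) = 153.3333.
CS = (1/2)(14.6667)(58.6667) = 430.2222 and PS = (1/2)(14.6667)(73.3333) = 537.7778, so total surplus = 968.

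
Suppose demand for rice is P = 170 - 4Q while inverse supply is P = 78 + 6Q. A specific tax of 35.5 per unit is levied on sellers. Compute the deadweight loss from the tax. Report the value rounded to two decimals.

Without the tax, 170 - 4Q = 78 + 6Q so Q* = 9.2 and P* = 133.2.
A tax on sellers shifts supply up by 35.5: 170 - 4Q = 78 + 6Q + 35.5, so Q_t = 5.65. Buyers pay P_b = 147.4; sellers receive P_s = P_b - 35.5 = 111.9.
The welfare triangle lost has base Q* - Q_t = 3.55 and height t = 35.5, so DWL = (1/2)(3.55)(35.5) = 63.0125.

63.01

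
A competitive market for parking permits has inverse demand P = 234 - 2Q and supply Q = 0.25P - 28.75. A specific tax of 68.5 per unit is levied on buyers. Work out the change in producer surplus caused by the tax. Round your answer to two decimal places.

Rewriting supply in inverse form: P = 115 + 4Q.
Pre-tax equilibrium: 234 - 2Q = 115 + 4Q gives Q* = 19.8333, P* = 194.3333.
With the tax, buyers' net willingness to pay falls by 68.5: (234 - 68.5) - 2Q = 115 + 4Q, so Q_t = 8.4167. Buyers pay P_b = 217.1667; sellers receive P_s = P_b - 68.5 = 148.6667.
Producers lose the trapezoid between P_s and P* out to Q_t plus the triangle from Q_t to Q*: change in PS = 141.6806 - 786.7222 = -645.0417.

-645.04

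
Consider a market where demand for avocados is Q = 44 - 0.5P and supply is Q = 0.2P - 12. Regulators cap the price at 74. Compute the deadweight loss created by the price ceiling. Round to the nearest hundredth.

Rewriting demand in inverse form: P = 88 - 2Q.
Rewriting supply in inverse form: P = 60 + 5Q.
Without the control, 88 - 2Q = 60 + 5Q so Q* = 4 and P* = 80.
At the ceiling price 74, quantity supplied is (74 - 60)/5 = 2.8; supply is the short side, so Q = 2.8 trades at P = 74.
The lost-trades triangle has base Q* - 2.8 = 1.2 and height equal to the gap between the curves at Q = 2.8, which is 82.4 - 74 = 8.4. DWL = (1/2)(1.2)(8.4) = 5.04.

5.04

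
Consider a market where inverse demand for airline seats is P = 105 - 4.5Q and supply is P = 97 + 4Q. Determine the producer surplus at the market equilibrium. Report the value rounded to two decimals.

Equilibrium: 105 - 4.5Q = 97 + 4Q, so Q* = 0.9412 and P* = 100.7647.
The supply curve's price intercept is 97, so PS = (1/2)(Q*)(P* - 97) = (1/2)(0.9412)(3.7647) = 1.7716.

1.77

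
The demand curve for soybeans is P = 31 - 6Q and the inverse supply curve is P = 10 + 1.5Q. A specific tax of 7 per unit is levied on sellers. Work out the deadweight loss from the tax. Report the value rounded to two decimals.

Without the tax, 31 - 6Q = 10 + 1.5Q so Q* = 2.8 and P* = 14.2.
A tax on sellers shifts supply up by 7: 31 - 6Q = 10 + 1.5Q + 7, so Q_t = 1.8667. Buyers pay P_b = 19.8; sellers receive P_s = P_b - 7 = 12.8.
The welfare triangle lost has base Q* - Q_t = 0.9333 and height t = 7, so DWL = (1/2)(0.9333)(7) = 3.2667.

3.27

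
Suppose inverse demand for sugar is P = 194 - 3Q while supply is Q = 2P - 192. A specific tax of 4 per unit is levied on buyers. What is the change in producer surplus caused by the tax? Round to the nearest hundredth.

Rewriting supply in inverse form: P = 96 + 0.5Q.
Without the tax, 194 - 3Q = 96 + 0.5Q so Q* = 28 and P* = 110.
With the tax, buyers' net willingness to pay falls by 4: (194 - 4) - 3Q = 96 + 0.5Q, so Q_t = 26.8571. Buyers pay P_b = 113.4286; sellers receive P_s = P_b - 4 = 109.4286.
PS falls from (1/2)(28)(14) = 196 to (1/2)(26.8571)(13.4286) = 180.3265, a change of -15.6735.

-15.67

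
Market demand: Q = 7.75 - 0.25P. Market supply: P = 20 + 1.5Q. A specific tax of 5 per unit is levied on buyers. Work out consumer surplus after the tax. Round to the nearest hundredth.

Rewriting demand in inverse form: P = 31 - 4Q.
Pre-tax equilibrium: 31 - 4Q = 20 + 1.5Q gives Q* = 2, P* = 23.
With the tax, buyers' net willingness to pay falls by 5: (31 - 5) - 4Q = 20 + 1.5Q, so Q_t = 1.0909. Buyers pay P_b = 26.6364; sellers receive P_s = P_b - 5 = 21.6364.
Consumer surplus is the triangle under demand above P_b: (1/2)(1.0909)(31 - 26.6364) = 2.3802.

2.38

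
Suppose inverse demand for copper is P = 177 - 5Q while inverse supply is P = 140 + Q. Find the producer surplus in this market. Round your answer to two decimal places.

Equilibrium: 177 - 5Q = 140 + Q, so Q* = 6.1667 and P* = 146.1667.
Producer surplus is the triangle above supply below P*: (1/2)(6.1667)(146.1667 - 140) = (1/2)(6.1667)(6.1667) = 19.0139.

19.01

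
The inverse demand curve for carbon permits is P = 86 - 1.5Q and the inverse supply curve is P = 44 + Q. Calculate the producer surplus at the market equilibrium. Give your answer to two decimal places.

141.12

Setting demand equal to supply, 42 = 2.5Q, so Q* = 16.8 and P* = 60.8.
Producer surplus is the triangle above supply below P*: (1/2)(16.8)(60.8 - 44) = (1/2)(16.8)(16.8) = 141.12.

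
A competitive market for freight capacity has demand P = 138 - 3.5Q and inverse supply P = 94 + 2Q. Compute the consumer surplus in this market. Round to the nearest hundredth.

Setting demand equal to supply, 44 = 5.5Q, so Q* = 8 and P* = 110.
The demand choke price is 138, so CS = (1/2)(Q*)(138 - P*) = (1/2)(8)(28) = 112.

112.00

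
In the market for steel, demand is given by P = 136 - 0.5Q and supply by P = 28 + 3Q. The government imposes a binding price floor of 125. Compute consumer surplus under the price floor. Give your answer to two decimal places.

121.00

Free-market equilibrium: 136 - 0.5Q = 28 + 3Q gives Q* = 30.8571, P* = 120.5714.
At P = 125, buyers demand (136 - 125)/0.5 = 22 while sellers would supply more, so the quantity traded is 22 at price 125.
CS is the triangle under demand above 125: (1/2)(22)(136 - 125) = 121.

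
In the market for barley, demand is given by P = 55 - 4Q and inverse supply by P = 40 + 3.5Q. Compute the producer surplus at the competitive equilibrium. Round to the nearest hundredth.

7.00

Equilibrium: 55 - 4Q = 40 + 3.5Q, so Q* = 2 and P* = 47.
Producer surplus is the triangle above supply below P*: (1/2)(2)(47 - 40) = (1/2)(2)(7) = 7.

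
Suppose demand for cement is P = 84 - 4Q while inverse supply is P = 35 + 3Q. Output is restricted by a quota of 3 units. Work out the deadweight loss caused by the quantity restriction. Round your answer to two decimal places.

Unrestricted equilibrium: Q* = (84 - 35)/(4 + 3) = 7.
At Q = 3 the demand price is 84 - 4(3) = 72 and the supply price is 35 + 3(3) = 44.
DWL = (1/2)(gap between curves at 3) x (Q* - 3) = (1/2)(28)(4) = 56.

56.00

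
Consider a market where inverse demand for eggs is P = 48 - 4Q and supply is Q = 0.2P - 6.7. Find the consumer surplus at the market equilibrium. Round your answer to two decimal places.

Rewriting supply in inverse form: P = 33.5 + 5Q.
Setting demand equal to supply, 14.5 = 9Q, so Q* = 1.6111 and P* = 41.5556.
Consumer surplus is the triangle under demand above P*: (1/2)(1.6111)(48 - 41.5556) = (1/2)(1.6111)(6.4444) = 5.1914.

5.19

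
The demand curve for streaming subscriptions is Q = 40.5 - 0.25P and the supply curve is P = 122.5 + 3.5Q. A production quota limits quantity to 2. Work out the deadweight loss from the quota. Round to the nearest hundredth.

Rewriting demand in inverse form: P = 162 - 4Q.
Unrestricted equilibrium: Q* = (162 - 122.5)/(4 + 3.5) = 5.2667.
At Q = 2 the demand price is 162 - 4(2) = 154 and the supply price is 122.5 + 3.5(2) = 129.5.
DWL = (1/2)(gap between curves at 2) x (Q* - 2) = (1/2)(24.5)(3.2667) = 40.0167.

40.02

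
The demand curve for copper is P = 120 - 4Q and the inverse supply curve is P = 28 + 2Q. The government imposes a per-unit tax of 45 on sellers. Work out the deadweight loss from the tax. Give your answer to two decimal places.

Without the tax, 120 - 4Q = 28 + 2Q so Q* = 15.3333 and P* = 58.6667.
With the tax, sellers need 45 more per unit: 120 - 4Q = 28 + 2Q + 45, so Q_t = 7.8333. Buyers pay P_b = 88.6667; sellers receive P_s = P_b - 45 = 43.6667.
Deadweight loss is the triangle between the curves from Q_t to Q*: (1/2)(15.3333 - 7.8333)(45) = 168.75.

168.75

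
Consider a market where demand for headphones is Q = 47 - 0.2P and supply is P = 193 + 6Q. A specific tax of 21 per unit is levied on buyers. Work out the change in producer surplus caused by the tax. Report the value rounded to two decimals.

Rewriting demand in inverse form: P = 235 - 5Q.
Pre-tax equilibrium: 235 - 5Q = 193 + 6Q gives Q* = 3.8182, P* = 215.9091.
A tax on buyers shifts demand down by 21: (235 - 21) - 5Q = 193 + 6Q, so Q_t = 1.9091. Buyers pay P_b = 225.4545; sellers receive P_s = P_b - 21 = 204.4545.
Producers lose the trapezoid between P_s and P* out to Q_t plus the triangle from Q_t to Q*: change in PS = 10.9339 - 43.7355 = -32.8017.

-32.80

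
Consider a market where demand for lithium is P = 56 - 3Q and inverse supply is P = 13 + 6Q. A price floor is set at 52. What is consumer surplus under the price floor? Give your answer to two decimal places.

Free-market equilibrium: 56 - 3Q = 13 + 6Q gives Q* = 4.7778, P* = 41.6667.
At the floor price 52, quantity demanded is (56 - 52)/3 = 1.3333; demand is the short side, so Q = 1.3333 trades at P = 52.
CS is the triangle under demand above 52: (1/2)(1.3333)(56 - 52) = 2.6667.

2.67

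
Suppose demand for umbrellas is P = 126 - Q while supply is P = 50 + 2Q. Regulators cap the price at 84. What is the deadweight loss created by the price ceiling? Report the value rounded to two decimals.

104.17

Free-market equilibrium: 126 - Q = 50 + 2Q gives Q* = 25.3333, P* = 100.6667.
At P = 84, sellers supply (84 - 50)/2 = 17 while buyers want more, so the quantity traded is 17 at price 84.
At Q = 17 the demand price is 109 and the supply price is 84. Deadweight loss is the triangle between the curves from 17 to 25.3333: (1/2)(109 - 84)(25.3333 - 17) = 104.1667.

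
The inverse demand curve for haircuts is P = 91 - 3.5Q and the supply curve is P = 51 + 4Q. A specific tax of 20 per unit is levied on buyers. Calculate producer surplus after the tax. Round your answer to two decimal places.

Without the tax, 91 - 3.5Q = 51 + 4Q so Q* = 5.3333 and P* = 72.3333.
A tax on buyers shifts demand down by 20: (91 - 20) - 3.5Q = 51 + 4Q, so Q_t = 2.6667. Buyers pay P_b = 81.6667; sellers receive P_s = P_b - 20 = 61.6667.
PS = (1/2)(Q_t)(P_s - 51) = (1/2)(2.6667)(10.6667) = 14.2222.

14.22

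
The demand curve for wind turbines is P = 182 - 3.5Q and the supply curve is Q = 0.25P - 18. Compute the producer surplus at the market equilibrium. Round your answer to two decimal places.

Rewriting supply in inverse form: P = 72 + 4Q.
Setting demand equal to supply, 110 = 7.5Q, so Q* = 14.6667 and P* = 130.6667.
The supply curve's price intercept is 72, so PS = (1/2)(Q*)(P* - 72) = (1/2)(14.6667)(58.6667) = 430.2222.

430.22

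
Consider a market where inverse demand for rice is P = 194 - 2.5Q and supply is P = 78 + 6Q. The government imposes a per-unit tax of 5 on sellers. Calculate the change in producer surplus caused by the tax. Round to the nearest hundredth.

Without the tax, 194 - 2.5Q = 78 + 6Q so Q* = 13.6471 and P* = 159.8824.
A tax on sellers shifts supply up by 5: 194 - 2.5Q = 78 + 6Q + 5, so Q_t = 13.0588. Buyers pay P_b = 161.3529; sellers receive P_s = P_b - 5 = 156.3529.
PS falls from (1/2)(13.6471)(81.8824) = 558.7266 to (1/2)(13.0588)(78.3529) = 511.5986, a change of -47.128.

-47.13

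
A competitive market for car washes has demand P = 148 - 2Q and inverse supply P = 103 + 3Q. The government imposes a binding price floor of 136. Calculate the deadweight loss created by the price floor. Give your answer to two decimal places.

22.50

Without the control, 148 - 2Q = 103 + 3Q so Q* = 9 and P* = 130.
At the floor price 136, quantity demanded is (148 - 136)/2 = 6; demand is the short side, so Q = 6 trades at P = 136.
The lost-trades triangle has base Q* - 6 = 3 and height equal to the gap between the curves at Q = 6, which is 136 - 121 = 15. DWL = (1/2)(3)(15) = 22.5.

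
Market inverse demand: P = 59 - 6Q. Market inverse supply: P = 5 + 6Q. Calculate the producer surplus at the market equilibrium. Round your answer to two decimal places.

Setting demand equal to supply, 54 = 12Q, so Q* = 4.5 and P* = 32.
PS is the area between P* and the supply curve from 0 to Q*: (1/2)(4.5)(27) = 60.75.

60.75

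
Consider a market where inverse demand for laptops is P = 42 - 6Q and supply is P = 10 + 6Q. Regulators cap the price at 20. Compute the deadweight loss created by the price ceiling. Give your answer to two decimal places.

6.00

Without the control, 42 - 6Q = 10 + 6Q so Q* = 2.6667 and P* = 26.
At the ceiling price 20, quantity supplied is (20 - 10)/6 = 1.6667; supply is the short side, so Q = 1.6667 trades at P = 20.
The lost-trades triangle has base Q* - 1.6667 = 1 and height equal to the gap between the curves at Q = 1.6667, which is 32 - 20 = 12. DWL = (1/2)(1)(12) = 6.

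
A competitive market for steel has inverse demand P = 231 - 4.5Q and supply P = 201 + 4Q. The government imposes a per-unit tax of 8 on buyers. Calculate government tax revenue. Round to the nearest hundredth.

20.71

Without the tax, 231 - 4.5Q = 201 + 4Q so Q* = 3.5294 and P* = 215.1176.
With the tax, buyers' net willingness to pay falls by 8: (231 - 8) - 4.5Q = 201 + 4Q, so Q_t = 2.5882. Buyers pay P_b = 219.3529; sellers receive P_s = P_b - 8 = 211.3529.
Revenue is the tax times quantity traded: 8 x 2.5882 = 20.7059.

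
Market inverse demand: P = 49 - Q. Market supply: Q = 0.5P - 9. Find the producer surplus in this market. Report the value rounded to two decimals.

Rewriting supply in inverse form: P = 18 + 2Q.
Equilibrium: 49 - Q = 18 + 2Q, so Q* = 10.3333 and P* = 38.6667.
PS is the area between P* and the supply curve from 0 to Q*: (1/2)(10.3333)(20.6667) = 106.7778.

106.78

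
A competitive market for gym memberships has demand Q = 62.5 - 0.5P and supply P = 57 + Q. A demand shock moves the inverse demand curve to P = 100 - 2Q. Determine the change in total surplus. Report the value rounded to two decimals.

-462.50

Rewriting demand in inverse form: P = 125 - 2Q.
Initial equilibrium: Q_0 = 22.6667, P_0 = 79.6667; CS_0 = (1/2)(22.6667)(45.3333) = 513.7778, PS_0 = (1/2)(22.6667)(22.6667) = 256.8889.
New equilibrium: 100 - 2Q = 57 + Q gives Q_1 = 14.3333, P_1 = 71.3333; CS_1 = 205.4444, PS_1 = 102.7222.
Change in total surplus = (205.4444 + 102.7222) - (513.7778 + 256.8889) = -462.5.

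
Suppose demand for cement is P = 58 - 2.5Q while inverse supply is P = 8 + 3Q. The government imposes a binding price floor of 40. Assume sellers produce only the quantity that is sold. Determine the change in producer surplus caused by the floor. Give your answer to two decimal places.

28.67

Free-market equilibrium: 58 - 2.5Q = 8 + 3Q gives Q* = 9.0909, P* = 35.2727.
At the floor price 40, quantity demanded is (58 - 40)/2.5 = 7.2; demand is the short side, so Q = 7.2 trades at P = 40.
PS goes from (1/2)(9.0909)(27.2727) = 123.9669 to 152.64 (computed as (40 - 8)(7.2) - (1/2)(3)(7.2)^2), a change of 28.6731.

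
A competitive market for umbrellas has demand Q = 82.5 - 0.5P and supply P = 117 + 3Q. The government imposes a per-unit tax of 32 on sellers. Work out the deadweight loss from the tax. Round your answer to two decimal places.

102.40

Rewriting demand in inverse form: P = 165 - 2Q.
Pre-tax equilibrium: 165 - 2Q = 117 + 3Q gives Q* = 9.6, P* = 145.8.
With the tax, sellers need 32 more per unit: 165 - 2Q = 117 + 3Q + 32, so Q_t = 3.2. Buyers pay P_b = 158.6; sellers receive P_s = P_b - 32 = 126.6.
Deadweight loss is the triangle between the curves from Q_t to Q*: (1/2)(9.6 - 3.2)(32) = 102.4.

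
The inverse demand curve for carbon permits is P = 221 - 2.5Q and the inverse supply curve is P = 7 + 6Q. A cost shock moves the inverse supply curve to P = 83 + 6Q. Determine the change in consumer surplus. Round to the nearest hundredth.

-462.84

Initial equilibrium: Q_0 = 25.1765, P_0 = 158.0588; CS_0 = (1/2)(25.1765)(62.9412) = 792.3183, PS_0 = (1/2)(25.1765)(151.0588) = 1901.564.
New equilibrium: 221 - 2.5Q = 83 + 6Q gives Q_1 = 16.2353, P_1 = 180.4118; CS_1 = 329.481, PS_1 = 790.7543.
Change in consumer surplus = 329.481 - 792.3183 = -462.8374.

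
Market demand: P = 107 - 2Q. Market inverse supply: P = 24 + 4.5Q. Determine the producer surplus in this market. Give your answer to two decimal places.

366.87

Equilibrium: 107 - 2Q = 24 + 4.5Q, so Q* = 12.7692 and P* = 81.4615.
The supply curve's price intercept is 24, so PS = (1/2)(Q*)(P* - 24) = (1/2)(12.7692)(57.4615) = 366.8698.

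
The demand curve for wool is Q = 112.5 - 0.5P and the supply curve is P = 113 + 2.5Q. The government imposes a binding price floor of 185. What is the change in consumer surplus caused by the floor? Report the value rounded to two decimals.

Rewriting demand in inverse form: P = 225 - 2Q.
Free-market equilibrium: 225 - 2Q = 113 + 2.5Q gives Q* = 24.8889, P* = 175.2222.
At the floor price 185, quantity demanded is (225 - 185)/2 = 20; demand is the short side, so Q = 20 trades at P = 185.
CS goes from (1/2)(24.8889)(49.7778) = 619.4568 to 400 (computed as (225 - 185)(20) - (1/2)(2)(20)^2), a change of -219.4568.

-219.46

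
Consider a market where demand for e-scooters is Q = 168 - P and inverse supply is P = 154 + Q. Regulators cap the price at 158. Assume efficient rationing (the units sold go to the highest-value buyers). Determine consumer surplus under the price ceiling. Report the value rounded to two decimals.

32.00

Rewriting demand in inverse form: P = 168 - Q.
Free-market equilibrium: 168 - Q = 154 + Q gives Q* = 7, P* = 161.
At P = 158, sellers supply (158 - 154)/1 = 4 while buyers want more, so the quantity traded is 4 at price 158.
The demand price at Q = 4 is 164. CS is the trapezoid between demand and 158 over [0, 4]: (1/2)[(168 - 158) + (164 - 158)](4) = 32.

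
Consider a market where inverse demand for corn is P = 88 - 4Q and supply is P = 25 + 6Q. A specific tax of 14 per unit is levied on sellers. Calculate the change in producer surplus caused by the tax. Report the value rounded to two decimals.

-47.04

Pre-tax equilibrium: 88 - 4Q = 25 + 6Q gives Q* = 6.3, P* = 62.8.
With the tax, sellers need 14 more per unit: 88 - 4Q = 25 + 6Q + 14, so Q_t = 4.9. Buyers pay P_b = 68.4; sellers receive P_s = P_b - 14 = 54.4.
Producers lose the trapezoid between P_s and P* out to Q_t plus the triangle from Q_t to Q*: change in PS = 72.03 - 119.07 = -47.04.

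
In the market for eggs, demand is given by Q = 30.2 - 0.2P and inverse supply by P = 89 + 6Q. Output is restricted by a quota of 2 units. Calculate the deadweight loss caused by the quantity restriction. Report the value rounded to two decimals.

72.73

Rewriting demand in inverse form: P = 151 - 5Q.
Without the quota, 151 - 5Q = 89 + 6Q gives Q* = 5.6364.
At Q = 2 the demand price is 151 - 5(2) = 141 and the supply price is 89 + 6(2) = 101.
Deadweight loss is the triangle between the curves from 2 to 5.6364: (1/2)(141 - 101)(5.6364 - 2) = 72.7273.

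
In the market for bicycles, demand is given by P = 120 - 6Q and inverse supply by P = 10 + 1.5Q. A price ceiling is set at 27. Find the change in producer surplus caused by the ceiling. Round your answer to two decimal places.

Free-market equilibrium: 120 - 6Q = 10 + 1.5Q gives Q* = 14.6667, P* = 32.
At the ceiling price 27, quantity supplied is (27 - 10)/1.5 = 11.3333; supply is the short side, so Q = 11.3333 trades at P = 27.
PS goes from (1/2)(14.6667)(22) = 161.3333 to 96.3333 (computed as (27 - 10)(11.3333) - (1/2)(1.5)(11.3333)^2), a change of -65.

-65.00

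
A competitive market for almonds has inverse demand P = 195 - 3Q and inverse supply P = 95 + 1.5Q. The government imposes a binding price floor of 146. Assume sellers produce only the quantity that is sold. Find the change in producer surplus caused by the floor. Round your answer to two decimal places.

262.55

Free-market equilibrium: 195 - 3Q = 95 + 1.5Q gives Q* = 22.2222, P* = 128.3333.
At P = 146, buyers demand (195 - 146)/3 = 16.3333 while sellers would supply more, so the quantity traded is 16.3333 at price 146.
PS goes from (1/2)(22.2222)(33.3333) = 370.3704 to 632.9167 (computed as (146 - 95)(16.3333) - (1/2)(1.5)(16.3333)^2), a change of 262.5463.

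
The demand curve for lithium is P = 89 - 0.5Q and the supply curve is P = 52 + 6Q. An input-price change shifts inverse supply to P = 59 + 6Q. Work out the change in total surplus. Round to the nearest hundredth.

-36.08

Initial equilibrium: Q_0 = 5.6923, P_0 = 86.1538; CS_0 = (1/2)(5.6923)(2.8462) = 8.1006, PS_0 = (1/2)(5.6923)(34.1538) = 97.2071.
New equilibrium: 89 - 0.5Q = 59 + 6Q gives Q_1 = 4.6154, P_1 = 86.6923; CS_1 = 5.3254, PS_1 = 63.9053.
Change in total surplus = (5.3254 + 63.9053) - (8.1006 + 97.2071) = -36.0769.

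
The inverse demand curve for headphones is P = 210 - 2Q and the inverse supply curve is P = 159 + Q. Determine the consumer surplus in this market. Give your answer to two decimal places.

289.00

Set 210 - 2Q = 159 + Q, which gives 51 = 3Q, so Q* = 17 and P* = 210 - 2(17) = 176.
Consumer surplus is the triangle under demand above P*: (1/2)(17)(210 - 176) = (1/2)(17)(34) = 289.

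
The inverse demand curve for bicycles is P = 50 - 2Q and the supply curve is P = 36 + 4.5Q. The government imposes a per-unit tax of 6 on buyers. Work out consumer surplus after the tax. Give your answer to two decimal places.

1.51

Pre-tax equilibrium: 50 - 2Q = 36 + 4.5Q gives Q* = 2.1538, P* = 45.6923.
A tax on buyers shifts demand down by 6: (50 - 6) - 2Q = 36 + 4.5Q, so Q_t = 1.2308. Buyers pay P_b = 47.5385; sellers receive P_s = P_b - 6 = 41.5385.
CS = (1/2)(Q_t)(50 - P_b) = (1/2)(1.2308)(2.4615) = 1.5148.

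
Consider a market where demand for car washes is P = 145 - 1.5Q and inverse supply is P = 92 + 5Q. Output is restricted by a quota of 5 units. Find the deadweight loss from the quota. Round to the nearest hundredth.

Unrestricted equilibrium: Q* = (145 - 92)/(1.5 + 5) = 8.1538.
At Q = 5 the demand price is 145 - 1.5(5) = 137.5 and the supply price is 92 + 5(5) = 117.
Deadweight loss is the triangle between the curves from 5 to 8.1538: (1/2)(137.5 - 117)(8.1538 - 5) = 32.3269.

32.33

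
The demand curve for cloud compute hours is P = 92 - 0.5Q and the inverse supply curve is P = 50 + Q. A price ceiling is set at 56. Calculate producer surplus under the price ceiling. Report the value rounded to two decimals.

18.00

Without the control, 92 - 0.5Q = 50 + Q so Q* = 28 and P* = 78.
At the ceiling price 56, quantity supplied is (56 - 50)/1 = 6; supply is the short side, so Q = 6 trades at P = 56.
PS is the triangle above supply below 56: (1/2)(6)(56 - 50) = 18.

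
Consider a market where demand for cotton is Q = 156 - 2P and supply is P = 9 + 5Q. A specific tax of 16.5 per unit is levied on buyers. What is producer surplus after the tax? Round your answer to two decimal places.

227.79

Rewriting demand in inverse form: P = 78 - 0.5Q.
Without the tax, 78 - 0.5Q = 9 + 5Q so Q* = 12.5455 and P* = 71.7273.
With the tax, buyers' net willingness to pay falls by 16.5: (78 - 16.5) - 0.5Q = 9 + 5Q, so Q_t = 9.5455. Buyers pay P_b = 73.2273; sellers receive P_s = P_b - 16.5 = 56.7273.
Producer surplus is the triangle above supply below P_s: (1/2)(9.5455)(56.7273 - 9) = 227.7893.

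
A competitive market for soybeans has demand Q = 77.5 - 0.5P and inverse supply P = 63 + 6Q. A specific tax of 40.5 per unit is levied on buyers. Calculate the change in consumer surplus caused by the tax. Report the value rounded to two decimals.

Rewriting demand in inverse form: P = 155 - 2Q.
Without the tax, 155 - 2Q = 63 + 6Q so Q* = 11.5 and P* = 132.
With the tax, buyers' net willingness to pay falls by 40.5: (155 - 40.5) - 2Q = 63 + 6Q, so Q_t = 6.4375. Buyers pay P_b = 142.125; sellers receive P_s = P_b - 40.5 = 101.625.
CS falls from (1/2)(11.5)(23) = 132.25 to (1/2)(6.4375)(12.875) = 41.4414, a change of -90.8086.

-90.81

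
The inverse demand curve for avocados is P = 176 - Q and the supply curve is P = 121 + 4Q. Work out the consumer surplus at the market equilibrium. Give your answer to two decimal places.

60.50

Equilibrium: 176 - Q = 121 + 4Q, so Q* = 11 and P* = 165.
Consumer surplus is the triangle under demand above P*: (1/2)(11)(176 - 165) = (1/2)(11)(11) = 60.5.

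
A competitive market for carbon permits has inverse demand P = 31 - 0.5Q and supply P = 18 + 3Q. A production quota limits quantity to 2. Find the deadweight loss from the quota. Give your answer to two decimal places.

5.14

Unrestricted equilibrium: Q* = (31 - 18)/(0.5 + 3) = 3.7143.
At Q = 2 the demand price is 31 - 0.5(2) = 30 and the supply price is 18 + 3(2) = 24.
Deadweight loss is the triangle between the curves from 2 to 3.7143: (1/2)(30 - 24)(3.7143 - 2) = 5.1429.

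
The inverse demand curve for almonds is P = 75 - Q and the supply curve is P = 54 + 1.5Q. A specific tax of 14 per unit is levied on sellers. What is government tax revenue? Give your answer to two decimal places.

Pre-tax equilibrium: 75 - Q = 54 + 1.5Q gives Q* = 8.4, P* = 66.6.
A tax on sellers shifts supply up by 14: 75 - Q = 54 + 1.5Q + 14, so Q_t = 2.8. Buyers pay P_b = 72.2; sellers receive P_s = P_b - 14 = 58.2.
Tax revenue = t x Q_t = 14 x 2.8 = 39.2.

39.20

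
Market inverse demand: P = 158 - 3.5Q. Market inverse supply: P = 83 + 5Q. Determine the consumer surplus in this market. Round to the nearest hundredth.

Setting demand equal to supply, 75 = 8.5Q, so Q* = 8.8235 and P* = 127.1176.
CS is the area between the demand curve and P* from 0 to Q*: (1/2)(8.8235)(30.8824) = 136.2457.

136.25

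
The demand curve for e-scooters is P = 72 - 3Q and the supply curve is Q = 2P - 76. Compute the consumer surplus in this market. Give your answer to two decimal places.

Rewriting supply in inverse form: P = 38 + 0.5Q.
Setting demand equal to supply, 34 = 3.5Q, so Q* = 9.7143 and P* = 42.8571.
The demand choke price is 72, so CS = (1/2)(Q*)(72 - P*) = (1/2)(9.7143)(29.1429) = 141.551.

141.55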